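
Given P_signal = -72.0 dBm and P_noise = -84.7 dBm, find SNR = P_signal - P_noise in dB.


SNR = -72.0 - (-84.7) = 12.7 dB

12.7 dB


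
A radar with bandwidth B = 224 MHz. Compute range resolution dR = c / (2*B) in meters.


dR = 3e8 / (2 * 224000000.0) = 0.67 m

0.67 m


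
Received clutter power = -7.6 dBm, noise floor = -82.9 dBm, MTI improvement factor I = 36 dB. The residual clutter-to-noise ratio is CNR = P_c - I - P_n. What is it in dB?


CNR = -7.6 - 36 - (-82.9) = 39.3 dB

39.3 dB


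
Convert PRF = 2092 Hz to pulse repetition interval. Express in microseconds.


PRI = 1/2092 = 0.0004780115 s = 478.0 us

478.0 us


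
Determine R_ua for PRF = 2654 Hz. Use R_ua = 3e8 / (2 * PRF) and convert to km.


R_ua = 3e8 / (2 * 2654) = 56518.5 m = 56.5 km

56.5 km


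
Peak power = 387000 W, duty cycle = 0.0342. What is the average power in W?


P_avg = 387000 * 0.0342 = 13235.4 W

13235.4 W


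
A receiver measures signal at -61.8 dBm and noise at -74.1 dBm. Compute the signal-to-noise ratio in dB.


SNR = -61.8 - (-74.1) = 12.3 dB

12.3 dB


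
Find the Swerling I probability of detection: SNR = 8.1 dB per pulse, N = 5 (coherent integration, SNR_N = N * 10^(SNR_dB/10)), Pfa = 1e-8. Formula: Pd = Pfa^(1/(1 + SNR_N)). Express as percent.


SNR_lin = 10^(8.1/10) = 6.45654
SNR_N = 5 * 6.45654 = 32.2827
1/(1 + SNR_N) = 1/33.2827 = 0.0300456
Pd = (1e-8)^0.0300456 = 0.57496
Pd = 57.5%

57.5%


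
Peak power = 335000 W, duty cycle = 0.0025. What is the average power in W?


P_avg = 335000 * 0.0025 = 837.5 W

837.5 W


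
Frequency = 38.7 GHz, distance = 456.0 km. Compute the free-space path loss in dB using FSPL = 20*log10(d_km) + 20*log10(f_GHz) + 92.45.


20*log10(456.0) = 53.18
20*log10(38.7) = 31.75
FSPL = 177.4 dB

177.4 dB


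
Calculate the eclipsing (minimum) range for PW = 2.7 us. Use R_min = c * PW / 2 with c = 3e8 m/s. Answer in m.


R_min = 3e8 * 2.7e-6 / 2 = 405.0 m

405.0 m


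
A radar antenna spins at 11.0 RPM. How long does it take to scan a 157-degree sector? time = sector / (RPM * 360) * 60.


t = 157 / (11.0 * 360) * 60 = 2.38 s

2.38 s


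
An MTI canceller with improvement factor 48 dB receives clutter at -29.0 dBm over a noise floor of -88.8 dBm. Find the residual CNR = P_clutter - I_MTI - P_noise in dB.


CNR = -29.0 - 48 - (-88.8) = 11.8 dB

11.8 dB


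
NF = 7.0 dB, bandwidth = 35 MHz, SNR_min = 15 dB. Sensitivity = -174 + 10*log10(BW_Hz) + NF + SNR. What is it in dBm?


10*log10(35000000.0) = 75.44
S = -174 + 75.44 + 7.0 + 15 = -76.6 dBm

-76.6 dBm


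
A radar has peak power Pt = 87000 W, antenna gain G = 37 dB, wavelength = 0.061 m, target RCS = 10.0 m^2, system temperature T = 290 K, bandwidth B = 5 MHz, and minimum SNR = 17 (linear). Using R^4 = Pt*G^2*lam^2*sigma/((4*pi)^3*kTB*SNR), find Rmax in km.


G_lin = 10^(37/10) = 5011.872336
R^4 = 87000 * 5011.872336^2 * 0.061^2 * 10.0 / ((4*pi)^3 * 1.38e-23 * 290 * 5000000.0 * 17)
R^4 = 1.20463e20 m^4
R_max = (1.20463e20)^(1/4) = 104764.3 m = 104.8 km

104.8 km


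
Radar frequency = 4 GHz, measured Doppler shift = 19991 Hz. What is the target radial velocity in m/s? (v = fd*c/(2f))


v = 19991 * 3e8 / (2 * 4000000000.0) = 749.7 m/s

749.7 m/s


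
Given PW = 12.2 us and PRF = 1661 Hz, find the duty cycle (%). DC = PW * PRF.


DC = 12.2e-6 * 1661 * 100 = 2.03%

2.03%


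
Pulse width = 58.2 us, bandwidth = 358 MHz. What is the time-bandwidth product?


TBP = 58.2 * 358 = 20835.6

20835.6


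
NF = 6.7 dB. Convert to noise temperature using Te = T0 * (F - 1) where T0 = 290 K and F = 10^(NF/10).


NF_lin = 10^(6.7/10) = 4.677351
Te = 290 * (4.677351 - 1) = 1066.4 K

1066.4 K


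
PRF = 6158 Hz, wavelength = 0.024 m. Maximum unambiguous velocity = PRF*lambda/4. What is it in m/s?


V_ua = 6158 * 0.024 / 4 = 36.9 m/s

36.9 m/s


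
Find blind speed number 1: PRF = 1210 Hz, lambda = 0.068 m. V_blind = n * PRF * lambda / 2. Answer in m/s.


V_blind = 1 * 1210 * 0.068 / 2 = 41.1 m/s

41.1 m/s


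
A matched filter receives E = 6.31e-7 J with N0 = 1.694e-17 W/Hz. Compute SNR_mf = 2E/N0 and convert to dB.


SNR_lin = 2 * 6.31e-7 / 1.694e-17 = 7.45e10
SNR_dB = 10*log10(7.45e10) = 108.7 dB

108.7 dB


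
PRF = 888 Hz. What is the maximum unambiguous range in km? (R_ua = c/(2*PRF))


R_ua = 3e8 / (2 * 888) = 168918.9 m = 168.9 km

168.9 km


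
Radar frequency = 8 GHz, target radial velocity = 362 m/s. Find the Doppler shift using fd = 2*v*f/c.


fd = 2 * 362 * 8000000000.0 / 3e8 = 19306.7 Hz

19306.7 Hz


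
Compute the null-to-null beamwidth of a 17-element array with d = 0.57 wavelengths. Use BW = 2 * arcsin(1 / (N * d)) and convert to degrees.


1/(N*d) = 1/(17*0.57) = 0.103199
BW = 2*arcsin(0.103199) = 11.8 degrees

11.8 degrees


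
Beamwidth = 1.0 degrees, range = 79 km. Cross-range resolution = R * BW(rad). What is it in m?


BW_rad = 0.017453293
CR = 79000 * 0.017453293 = 1378.8 m

1378.8 m


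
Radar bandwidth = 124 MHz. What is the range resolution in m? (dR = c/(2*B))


dR = 3e8 / (2 * 124000000.0) = 1.21 m

1.21 m


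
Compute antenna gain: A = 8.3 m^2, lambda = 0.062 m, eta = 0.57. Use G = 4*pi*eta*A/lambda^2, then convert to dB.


G_linear = 4*pi*0.57*8.3/0.062^2 = 15466.05
G_dB = 10*log10(15466.05) = 41.9 dB

41.9 dB


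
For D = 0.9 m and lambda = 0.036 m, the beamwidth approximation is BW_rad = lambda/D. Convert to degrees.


BW_rad = 0.036 / 0.9 = 0.04
BW_deg = 2.29 degrees

2.29 degrees


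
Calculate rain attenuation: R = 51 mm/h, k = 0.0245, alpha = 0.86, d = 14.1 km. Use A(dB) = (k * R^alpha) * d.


gamma = 0.0245 * 51^0.86 = 0.72057 dB/km
A = 0.72057 * 14.1 = 10.16 dB

10.16 dB


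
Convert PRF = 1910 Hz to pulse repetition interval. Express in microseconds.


PRI = 1/1910 = 0.0005235602 s = 523.6 us

523.6 us


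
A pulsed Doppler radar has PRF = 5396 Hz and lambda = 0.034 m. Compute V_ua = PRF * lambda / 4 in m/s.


V_ua = 5396 * 0.034 / 4 = 45.9 m/s

45.9 m/s


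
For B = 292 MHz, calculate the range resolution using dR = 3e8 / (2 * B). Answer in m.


dR = 3e8 / (2 * 292000000.0) = 0.51 m

0.51 m


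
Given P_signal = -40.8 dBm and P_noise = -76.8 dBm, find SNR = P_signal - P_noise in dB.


SNR = -40.8 - (-76.8) = 36.0 dB

36.0 dB


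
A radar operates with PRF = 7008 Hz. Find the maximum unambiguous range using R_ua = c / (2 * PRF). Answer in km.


R_ua = 3e8 / (2 * 7008) = 21404.1 m = 21.4 km

21.4 km


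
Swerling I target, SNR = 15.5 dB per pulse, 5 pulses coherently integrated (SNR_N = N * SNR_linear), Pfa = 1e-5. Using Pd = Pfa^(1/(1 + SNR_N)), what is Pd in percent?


SNR_lin = 10^(15.5/10) = 35.48134
SNR_N = 5 * 35.48134 = 177.4067
1/(1 + SNR_N) = 1/178.4067 = 0.0056052
Pd = (1e-5)^0.0056052 = 0.93751
Pd = 93.8%

93.8%


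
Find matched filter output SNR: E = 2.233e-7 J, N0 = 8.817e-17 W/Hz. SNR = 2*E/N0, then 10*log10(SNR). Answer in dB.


SNR_lin = 2 * 2.233e-7 / 8.817e-17 = 5.065e9
SNR_dB = 10*log10(5.065e9) = 97.0 dB

97.0 dB


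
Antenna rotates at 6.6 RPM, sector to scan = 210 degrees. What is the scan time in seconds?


t = 210 / (6.6 * 360) * 60 = 5.3 s

5.3 s


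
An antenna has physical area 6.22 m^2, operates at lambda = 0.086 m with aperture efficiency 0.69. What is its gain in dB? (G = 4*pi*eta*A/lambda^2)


G_linear = 4*pi*0.69*6.22/0.086^2 = 7292.1
G_dB = 10*log10(7292.1) = 38.6 dB

38.6 dB


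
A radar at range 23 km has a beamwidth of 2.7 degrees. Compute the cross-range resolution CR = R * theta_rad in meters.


BW_rad = 0.04712389
CR = 23000 * 0.04712389 = 1083.8 m

1083.8 m


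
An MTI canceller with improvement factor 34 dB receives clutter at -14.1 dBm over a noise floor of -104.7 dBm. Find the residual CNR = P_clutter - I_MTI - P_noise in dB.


CNR = -14.1 - 34 - (-104.7) = 56.6 dB

56.6 dB


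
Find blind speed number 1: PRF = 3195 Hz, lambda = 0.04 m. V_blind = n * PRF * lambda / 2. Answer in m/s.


V_blind = 1 * 3195 * 0.04 / 2 = 63.9 m/s

63.9 m/s


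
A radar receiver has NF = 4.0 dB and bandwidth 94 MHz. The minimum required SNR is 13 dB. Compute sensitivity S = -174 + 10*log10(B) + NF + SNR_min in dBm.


10*log10(94000000.0) = 79.73
S = -174 + 79.73 + 4.0 + 13 = -77.3 dBm

-77.3 dBm


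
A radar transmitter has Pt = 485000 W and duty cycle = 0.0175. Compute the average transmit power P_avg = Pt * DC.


P_avg = 485000 * 0.0175 = 8487.5 W

8487.5 W


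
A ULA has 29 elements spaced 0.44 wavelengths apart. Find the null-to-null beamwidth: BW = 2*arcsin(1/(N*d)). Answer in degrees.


1/(N*d) = 1/(29*0.44) = 0.07837
BW = 2*arcsin(0.07837) = 9.0 degrees

9.0 degrees


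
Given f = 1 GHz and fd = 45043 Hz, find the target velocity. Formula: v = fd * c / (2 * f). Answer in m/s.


v = 45043 * 3e8 / (2 * 1000000000.0) = 6756.5 m/s

6756.5 m/s


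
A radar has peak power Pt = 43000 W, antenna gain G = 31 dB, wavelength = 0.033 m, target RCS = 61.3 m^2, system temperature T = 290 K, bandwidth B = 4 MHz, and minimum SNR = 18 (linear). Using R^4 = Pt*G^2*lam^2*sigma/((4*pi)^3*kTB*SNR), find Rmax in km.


G_lin = 10^(31/10) = 1258.925412
R^4 = 43000 * 1258.925412^2 * 0.033^2 * 61.3 / ((4*pi)^3 * 1.38e-23 * 290 * 4000000.0 * 18)
R^4 = 7.95642e18 m^4
R_max = (7.95642e18)^(1/4) = 53110.4 m = 53.1 km

53.1 km


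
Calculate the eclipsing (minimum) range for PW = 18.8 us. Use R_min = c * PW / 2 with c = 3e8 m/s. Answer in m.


R_min = 3e8 * 18.8e-6 / 2 = 2820.0 m

2820.0 m


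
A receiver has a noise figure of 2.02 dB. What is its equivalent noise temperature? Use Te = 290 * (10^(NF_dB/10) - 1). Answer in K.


NF_lin = 10^(2.02/10) = 1.592209
Te = 290 * (1.592209 - 1) = 171.7 K

171.7 K


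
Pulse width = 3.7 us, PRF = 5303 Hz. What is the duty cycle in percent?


DC = 3.7e-6 * 5303 * 100 = 1.96%

1.96%


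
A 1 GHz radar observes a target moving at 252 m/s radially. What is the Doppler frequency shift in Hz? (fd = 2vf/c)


fd = 2 * 252 * 1000000000.0 / 3e8 = 1680.0 Hz

1680.0 Hz


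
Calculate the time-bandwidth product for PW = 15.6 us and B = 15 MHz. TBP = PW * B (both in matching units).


TBP = 15.6 * 15 = 234.0

234.0


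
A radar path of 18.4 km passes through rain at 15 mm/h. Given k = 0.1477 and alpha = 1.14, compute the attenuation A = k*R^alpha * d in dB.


gamma = 0.1477 * 15^1.14 = 3.236865 dB/km
A = 3.236865 * 18.4 = 59.56 dB

59.56 dB


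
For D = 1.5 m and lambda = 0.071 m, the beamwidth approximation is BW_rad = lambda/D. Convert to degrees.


BW_rad = 0.071 / 1.5 = 0.047333
BW_deg = 2.71 degrees

2.71 degrees


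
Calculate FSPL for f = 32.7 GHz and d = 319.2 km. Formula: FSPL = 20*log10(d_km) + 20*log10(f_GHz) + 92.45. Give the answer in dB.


20*log10(319.2) = 50.08
20*log10(32.7) = 30.29
FSPL = 172.8 dB

172.8 dB


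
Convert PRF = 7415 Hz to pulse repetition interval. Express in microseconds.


PRI = 1/7415 = 0.0001348618 s = 134.9 us

134.9 us


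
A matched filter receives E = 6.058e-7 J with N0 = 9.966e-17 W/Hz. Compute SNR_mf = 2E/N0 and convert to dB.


SNR_lin = 2 * 6.058e-7 / 9.966e-17 = 1.216e10
SNR_dB = 10*log10(1.216e10) = 100.8 dB

100.8 dB


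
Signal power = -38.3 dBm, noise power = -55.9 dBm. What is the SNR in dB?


SNR = -38.3 - (-55.9) = 17.6 dB

17.6 dB


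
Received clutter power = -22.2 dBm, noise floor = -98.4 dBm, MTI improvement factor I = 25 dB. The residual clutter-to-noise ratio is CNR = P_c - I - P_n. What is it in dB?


CNR = -22.2 - 25 - (-98.4) = 51.2 dB

51.2 dB


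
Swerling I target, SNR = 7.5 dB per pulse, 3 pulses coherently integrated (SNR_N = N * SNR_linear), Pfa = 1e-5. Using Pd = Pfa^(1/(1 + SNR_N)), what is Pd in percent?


SNR_lin = 10^(7.5/10) = 5.62341
SNR_N = 3 * 5.62341 = 16.87023
1/(1 + SNR_N) = 1/17.87023 = 0.055959
Pd = (1e-5)^0.055959 = 0.52506
Pd = 52.5%

52.5%


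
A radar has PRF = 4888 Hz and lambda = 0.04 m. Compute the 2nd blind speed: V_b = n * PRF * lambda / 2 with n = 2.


V_blind = 2 * 4888 * 0.04 / 2 = 195.5 m/s

195.5 m/s


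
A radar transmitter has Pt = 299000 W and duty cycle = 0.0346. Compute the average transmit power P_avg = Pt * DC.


P_avg = 299000 * 0.0346 = 10345.4 W

10345.4 W


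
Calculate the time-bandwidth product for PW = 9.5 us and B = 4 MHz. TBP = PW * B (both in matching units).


TBP = 9.5 * 4 = 38.0

38.0


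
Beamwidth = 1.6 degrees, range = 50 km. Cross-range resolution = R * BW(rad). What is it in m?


BW_rad = 0.027925268
CR = 50000 * 0.027925268 = 1396.3 m

1396.3 m


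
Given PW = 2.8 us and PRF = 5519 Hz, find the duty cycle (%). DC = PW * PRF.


DC = 2.8e-6 * 5519 * 100 = 1.55%

1.55%


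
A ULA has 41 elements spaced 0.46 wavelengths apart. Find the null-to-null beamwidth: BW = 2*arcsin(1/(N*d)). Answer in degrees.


1/(N*d) = 1/(41*0.46) = 0.053022
BW = 2*arcsin(0.053022) = 6.1 degrees

6.1 degrees


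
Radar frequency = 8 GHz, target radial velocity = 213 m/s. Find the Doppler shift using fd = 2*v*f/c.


fd = 2 * 213 * 8000000000.0 / 3e8 = 11360.0 Hz

11360.0 Hz


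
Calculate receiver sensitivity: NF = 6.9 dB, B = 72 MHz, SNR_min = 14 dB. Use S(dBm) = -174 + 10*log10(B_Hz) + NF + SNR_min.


10*log10(72000000.0) = 78.57
S = -174 + 78.57 + 6.9 + 14 = -74.5 dBm

-74.5 dBm


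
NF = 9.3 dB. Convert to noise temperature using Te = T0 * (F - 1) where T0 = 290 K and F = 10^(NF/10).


NF_lin = 10^(9.3/10) = 8.51138
Te = 290 * (8.51138 - 1) = 2178.3 K

2178.3 K


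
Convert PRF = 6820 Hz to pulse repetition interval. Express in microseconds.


PRI = 1/6820 = 0.0001466276 s = 146.6 us

146.6 us


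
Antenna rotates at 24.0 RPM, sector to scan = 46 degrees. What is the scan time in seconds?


t = 46 / (24.0 * 360) * 60 = 0.32 s

0.32 s


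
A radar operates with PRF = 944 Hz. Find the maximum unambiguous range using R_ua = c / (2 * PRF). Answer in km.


R_ua = 3e8 / (2 * 944) = 158898.3 m = 158.9 km

158.9 km


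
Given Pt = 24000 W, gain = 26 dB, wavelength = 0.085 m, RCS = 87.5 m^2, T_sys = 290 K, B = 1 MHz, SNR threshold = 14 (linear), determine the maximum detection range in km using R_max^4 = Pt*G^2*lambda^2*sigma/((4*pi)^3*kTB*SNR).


G_lin = 10^(26/10) = 398.107171
R^4 = 24000 * 398.107171^2 * 0.085^2 * 87.5 / ((4*pi)^3 * 1.38e-23 * 290 * 1000000.0 * 14)
R^4 = 2.16283e19 m^4
R_max = (2.16283e19)^(1/4) = 68195.5 m = 68.2 km

68.2 km


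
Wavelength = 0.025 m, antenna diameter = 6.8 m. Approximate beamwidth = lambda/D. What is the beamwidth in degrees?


BW_rad = 0.025 / 6.8 = 0.003676
BW_deg = 0.21 degrees

0.21 degrees


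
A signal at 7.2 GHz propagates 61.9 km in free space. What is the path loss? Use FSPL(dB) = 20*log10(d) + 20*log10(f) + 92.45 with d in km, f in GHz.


20*log10(61.9) = 35.83
20*log10(7.2) = 17.15
FSPL = 145.4 dB

145.4 dB


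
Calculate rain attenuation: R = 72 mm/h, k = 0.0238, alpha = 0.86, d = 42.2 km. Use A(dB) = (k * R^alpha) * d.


gamma = 0.0238 * 72^0.86 = 0.941636 dB/km
A = 0.941636 * 42.2 = 39.74 dB

39.74 dB


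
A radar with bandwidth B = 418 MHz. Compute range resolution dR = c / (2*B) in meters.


dR = 3e8 / (2 * 418000000.0) = 0.36 m

0.36 m


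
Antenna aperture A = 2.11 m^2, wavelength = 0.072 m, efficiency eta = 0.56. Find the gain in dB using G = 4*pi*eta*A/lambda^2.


G_linear = 4*pi*0.56*2.11/0.072^2 = 2864.28
G_dB = 10*log10(2864.28) = 34.6 dB

34.6 dB


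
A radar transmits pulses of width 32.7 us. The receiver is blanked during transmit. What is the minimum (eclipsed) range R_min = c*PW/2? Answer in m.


R_min = 3e8 * 32.7e-6 / 2 = 4905.0 m

4905.0 m


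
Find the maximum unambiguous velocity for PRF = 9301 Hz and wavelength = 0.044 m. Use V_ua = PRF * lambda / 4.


V_ua = 9301 * 0.044 / 4 = 102.3 m/s

102.3 m/s


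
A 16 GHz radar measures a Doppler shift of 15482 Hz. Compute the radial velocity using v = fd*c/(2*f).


v = 15482 * 3e8 / (2 * 16000000000.0) = 145.1 m/s

145.1 m/s


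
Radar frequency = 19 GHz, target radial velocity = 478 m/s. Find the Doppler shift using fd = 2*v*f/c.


fd = 2 * 478 * 19000000000.0 / 3e8 = 60546.7 Hz

60546.7 Hz


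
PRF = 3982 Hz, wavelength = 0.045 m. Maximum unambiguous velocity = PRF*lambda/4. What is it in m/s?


V_ua = 3982 * 0.045 / 4 = 44.8 m/s

44.8 m/s


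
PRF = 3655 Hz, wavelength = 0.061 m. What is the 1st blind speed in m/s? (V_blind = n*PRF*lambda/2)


V_blind = 1 * 3655 * 0.061 / 2 = 111.5 m/s

111.5 m/s


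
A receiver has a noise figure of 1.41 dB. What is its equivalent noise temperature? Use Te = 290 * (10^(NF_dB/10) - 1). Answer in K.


NF_lin = 10^(1.41/10) = 1.383566
Te = 290 * (1.383566 - 1) = 111.2 K

111.2 K


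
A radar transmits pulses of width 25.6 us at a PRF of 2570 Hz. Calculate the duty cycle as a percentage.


DC = 25.6e-6 * 2570 * 100 = 6.58%

6.58%


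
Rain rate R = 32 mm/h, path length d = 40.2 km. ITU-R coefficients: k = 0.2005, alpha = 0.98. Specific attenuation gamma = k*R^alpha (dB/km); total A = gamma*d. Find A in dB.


gamma = 0.2005 * 32^0.98 = 5.98634 dB/km
A = 5.98634 * 40.2 = 240.65 dB

240.65 dB


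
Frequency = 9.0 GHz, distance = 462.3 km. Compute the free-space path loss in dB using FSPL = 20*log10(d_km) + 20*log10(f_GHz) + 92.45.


20*log10(462.3) = 53.3
20*log10(9.0) = 19.08
FSPL = 164.8 dB

164.8 dB


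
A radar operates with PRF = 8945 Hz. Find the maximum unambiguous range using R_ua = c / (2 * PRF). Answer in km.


R_ua = 3e8 / (2 * 8945) = 16769.1 m = 16.8 km

16.8 km


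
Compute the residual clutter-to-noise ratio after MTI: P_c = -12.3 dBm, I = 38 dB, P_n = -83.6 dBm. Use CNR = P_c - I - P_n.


CNR = -12.3 - 38 - (-83.6) = 33.3 dB

33.3 dB


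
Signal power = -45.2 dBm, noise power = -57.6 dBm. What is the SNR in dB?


SNR = -45.2 - (-57.6) = 12.4 dB

12.4 dB


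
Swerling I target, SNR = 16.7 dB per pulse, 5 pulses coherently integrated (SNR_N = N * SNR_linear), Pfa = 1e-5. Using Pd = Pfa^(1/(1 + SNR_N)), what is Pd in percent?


SNR_lin = 10^(16.7/10) = 46.77351
SNR_N = 5 * 46.77351 = 233.86755
1/(1 + SNR_N) = 1/234.86755 = 0.0042577
Pd = (1e-5)^0.0042577 = 0.95216
Pd = 95.2%

95.2%


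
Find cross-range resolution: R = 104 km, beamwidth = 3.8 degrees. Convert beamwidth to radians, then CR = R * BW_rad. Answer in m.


BW_rad = 0.066322512
CR = 104000 * 0.066322512 = 6897.5 m

6897.5 m


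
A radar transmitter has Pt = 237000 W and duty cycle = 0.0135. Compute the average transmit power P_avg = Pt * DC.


P_avg = 237000 * 0.0135 = 3199.5 W

3199.5 W


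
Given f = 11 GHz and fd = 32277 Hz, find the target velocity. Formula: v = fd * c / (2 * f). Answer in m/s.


v = 32277 * 3e8 / (2 * 11000000000.0) = 440.1 m/s

440.1 m/s


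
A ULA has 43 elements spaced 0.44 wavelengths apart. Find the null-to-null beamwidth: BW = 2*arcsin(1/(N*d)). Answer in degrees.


1/(N*d) = 1/(43*0.44) = 0.052854
BW = 2*arcsin(0.052854) = 6.1 degrees

6.1 degrees


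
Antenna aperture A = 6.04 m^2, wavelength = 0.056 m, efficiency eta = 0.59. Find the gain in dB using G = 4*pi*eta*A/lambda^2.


G_linear = 4*pi*0.59*6.04/0.056^2 = 14279.82
G_dB = 10*log10(14279.82) = 41.5 dB

41.5 dB


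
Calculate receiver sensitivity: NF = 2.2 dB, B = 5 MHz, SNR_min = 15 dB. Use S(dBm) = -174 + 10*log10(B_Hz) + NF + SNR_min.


10*log10(5000000.0) = 66.99
S = -174 + 66.99 + 2.2 + 15 = -89.8 dBm

-89.8 dBm


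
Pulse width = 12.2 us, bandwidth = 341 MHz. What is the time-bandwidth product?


TBP = 12.2 * 341 = 4160.2

4160.2


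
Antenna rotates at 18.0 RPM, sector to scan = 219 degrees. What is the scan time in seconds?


t = 219 / (18.0 * 360) * 60 = 2.03 s

2.03 s


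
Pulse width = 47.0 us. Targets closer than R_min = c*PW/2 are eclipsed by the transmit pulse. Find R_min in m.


R_min = 3e8 * 47.0e-6 / 2 = 7050.0 m

7050.0 m


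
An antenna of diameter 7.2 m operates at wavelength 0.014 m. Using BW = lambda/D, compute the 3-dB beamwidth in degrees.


BW_rad = 0.014 / 7.2 = 0.001944
BW_deg = 0.11 degrees

0.11 degrees


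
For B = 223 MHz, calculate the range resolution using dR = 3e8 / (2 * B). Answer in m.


dR = 3e8 / (2 * 223000000.0) = 0.67 m

0.67 m


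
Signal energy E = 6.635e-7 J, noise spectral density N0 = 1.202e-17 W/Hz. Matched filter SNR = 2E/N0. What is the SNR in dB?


SNR_lin = 2 * 6.635e-7 / 1.202e-17 = 1.104e11
SNR_dB = 10*log10(1.104e11) = 110.4 dB

110.4 dB


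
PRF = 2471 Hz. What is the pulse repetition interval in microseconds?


PRI = 1/2471 = 0.0004046945 s = 404.7 us

404.7 us


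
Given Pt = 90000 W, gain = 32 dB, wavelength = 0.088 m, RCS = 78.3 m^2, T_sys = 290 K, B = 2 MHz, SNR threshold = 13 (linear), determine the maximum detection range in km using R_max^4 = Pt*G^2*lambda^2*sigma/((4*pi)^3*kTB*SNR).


G_lin = 10^(32/10) = 1584.893192
R^4 = 90000 * 1584.893192^2 * 0.088^2 * 78.3 / ((4*pi)^3 * 1.38e-23 * 290 * 2000000.0 * 13)
R^4 = 6.6388e20 m^4
R_max = (6.6388e20)^(1/4) = 160517.5 m = 160.5 km

160.5 km


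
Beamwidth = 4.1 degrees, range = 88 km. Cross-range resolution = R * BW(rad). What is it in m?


BW_rad = 0.071558499
CR = 88000 * 0.071558499 = 6297.1 m

6297.1 m


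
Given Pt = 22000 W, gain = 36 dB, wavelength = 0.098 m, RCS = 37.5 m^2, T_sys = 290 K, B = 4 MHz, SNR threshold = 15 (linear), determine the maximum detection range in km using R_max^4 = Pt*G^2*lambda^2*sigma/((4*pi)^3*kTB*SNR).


G_lin = 10^(36/10) = 3981.071706
R^4 = 22000 * 3981.071706^2 * 0.098^2 * 37.5 / ((4*pi)^3 * 1.38e-23 * 290 * 4000000.0 * 15)
R^4 = 2.63541e20 m^4
R_max = (2.63541e20)^(1/4) = 127412.5 m = 127.4 km

127.4 km


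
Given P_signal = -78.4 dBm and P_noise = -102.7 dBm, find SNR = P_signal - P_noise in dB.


SNR = -78.4 - (-102.7) = 24.3 dB

24.3 dB


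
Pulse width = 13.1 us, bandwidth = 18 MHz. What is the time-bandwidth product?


TBP = 13.1 * 18 = 235.8

235.8


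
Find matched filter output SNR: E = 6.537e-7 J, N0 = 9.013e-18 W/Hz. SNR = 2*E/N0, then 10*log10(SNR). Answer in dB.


SNR_lin = 2 * 6.537e-7 / 9.013e-18 = 1.451e11
SNR_dB = 10*log10(1.451e11) = 111.6 dB

111.6 dB


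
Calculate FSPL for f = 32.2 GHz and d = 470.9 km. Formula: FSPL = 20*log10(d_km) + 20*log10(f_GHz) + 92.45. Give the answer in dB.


20*log10(470.9) = 53.46
20*log10(32.2) = 30.16
FSPL = 176.1 dB

176.1 dB


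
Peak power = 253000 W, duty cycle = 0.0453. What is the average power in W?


P_avg = 253000 * 0.0453 = 11460.9 W

11460.9 W


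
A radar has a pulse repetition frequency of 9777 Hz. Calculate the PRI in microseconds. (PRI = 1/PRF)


PRI = 1/9777 = 0.0001022809 s = 102.3 us

102.3 us


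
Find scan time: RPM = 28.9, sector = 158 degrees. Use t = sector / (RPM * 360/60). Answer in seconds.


t = 158 / (28.9 * 360) * 60 = 0.91 s

0.91 s


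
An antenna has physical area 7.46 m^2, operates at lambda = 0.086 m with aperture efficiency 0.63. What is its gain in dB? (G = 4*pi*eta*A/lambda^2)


G_linear = 4*pi*0.63*7.46/0.086^2 = 7985.32
G_dB = 10*log10(7985.32) = 39.0 dB

39.0 dB


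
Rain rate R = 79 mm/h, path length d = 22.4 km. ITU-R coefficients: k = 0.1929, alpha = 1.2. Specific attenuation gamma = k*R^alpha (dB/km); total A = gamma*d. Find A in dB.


gamma = 0.1929 * 79^1.2 = 36.516129 dB/km
A = 36.516129 * 22.4 = 817.96 dB

817.96 dB


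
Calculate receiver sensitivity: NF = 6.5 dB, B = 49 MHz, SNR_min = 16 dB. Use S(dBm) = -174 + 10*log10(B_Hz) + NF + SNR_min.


10*log10(49000000.0) = 76.9
S = -174 + 76.9 + 6.5 + 16 = -74.6 dBm

-74.6 dBm


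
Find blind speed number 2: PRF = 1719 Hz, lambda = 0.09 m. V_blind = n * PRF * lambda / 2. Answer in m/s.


V_blind = 2 * 1719 * 0.09 / 2 = 154.7 m/s

154.7 m/s


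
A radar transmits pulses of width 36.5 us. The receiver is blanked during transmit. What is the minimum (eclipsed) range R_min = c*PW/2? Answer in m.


R_min = 3e8 * 36.5e-6 / 2 = 5475.0 m

5475.0 m


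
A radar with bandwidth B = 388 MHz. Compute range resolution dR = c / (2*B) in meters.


dR = 3e8 / (2 * 388000000.0) = 0.39 m

0.39 m


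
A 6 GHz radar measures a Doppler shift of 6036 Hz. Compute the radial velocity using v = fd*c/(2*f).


v = 6036 * 3e8 / (2 * 6000000000.0) = 150.9 m/s

150.9 m/s


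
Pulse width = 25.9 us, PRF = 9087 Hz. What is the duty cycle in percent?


DC = 25.9e-6 * 9087 * 100 = 23.54%

23.54%


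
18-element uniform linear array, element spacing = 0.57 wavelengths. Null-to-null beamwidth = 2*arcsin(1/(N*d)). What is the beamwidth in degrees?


1/(N*d) = 1/(18*0.57) = 0.097466
BW = 2*arcsin(0.097466) = 11.2 degrees

11.2 degrees


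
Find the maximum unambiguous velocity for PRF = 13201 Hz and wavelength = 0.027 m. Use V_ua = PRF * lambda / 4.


V_ua = 13201 * 0.027 / 4 = 89.1 m/s

89.1 m/s


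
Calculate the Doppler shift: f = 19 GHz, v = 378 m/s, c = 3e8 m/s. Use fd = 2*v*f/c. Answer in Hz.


fd = 2 * 378 * 19000000000.0 / 3e8 = 47880.0 Hz

47880.0 Hz


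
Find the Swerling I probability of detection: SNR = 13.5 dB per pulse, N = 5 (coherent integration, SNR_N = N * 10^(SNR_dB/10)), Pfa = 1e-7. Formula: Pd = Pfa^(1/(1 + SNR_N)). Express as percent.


SNR_lin = 10^(13.5/10) = 22.38721
SNR_N = 5 * 22.38721 = 111.93605
1/(1 + SNR_N) = 1/112.93605 = 0.0088546
Pd = (1e-7)^0.0088546 = 0.867
Pd = 86.7%

86.7%


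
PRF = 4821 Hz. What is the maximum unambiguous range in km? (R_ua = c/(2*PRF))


R_ua = 3e8 / (2 * 4821) = 31113.9 m = 31.1 km

31.1 km


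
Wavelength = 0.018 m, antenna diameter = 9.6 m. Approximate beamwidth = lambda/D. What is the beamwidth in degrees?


BW_rad = 0.018 / 9.6 = 0.001875
BW_deg = 0.11 degrees

0.11 degrees


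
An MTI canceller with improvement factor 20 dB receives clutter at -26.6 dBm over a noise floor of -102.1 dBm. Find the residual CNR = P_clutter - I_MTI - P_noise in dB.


CNR = -26.6 - 20 - (-102.1) = 55.5 dB

55.5 dB


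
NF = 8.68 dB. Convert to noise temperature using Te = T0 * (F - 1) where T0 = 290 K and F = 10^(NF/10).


NF_lin = 10^(8.68/10) = 7.379042
Te = 290 * (7.379042 - 1) = 1849.9 K

1849.9 K


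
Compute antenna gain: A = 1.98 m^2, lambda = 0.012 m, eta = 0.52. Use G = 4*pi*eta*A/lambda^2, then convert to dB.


G_linear = 4*pi*0.52*1.98/0.012^2 = 89849.55
G_dB = 10*log10(89849.55) = 49.5 dB

49.5 dB


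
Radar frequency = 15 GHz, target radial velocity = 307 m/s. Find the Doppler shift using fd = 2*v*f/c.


fd = 2 * 307 * 15000000000.0 / 3e8 = 30700.0 Hz

30700.0 Hz


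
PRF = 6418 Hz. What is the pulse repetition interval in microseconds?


PRI = 1/6418 = 0.0001558118 s = 155.8 us

155.8 us


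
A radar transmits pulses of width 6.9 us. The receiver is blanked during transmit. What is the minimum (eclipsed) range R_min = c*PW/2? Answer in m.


R_min = 3e8 * 6.9e-6 / 2 = 1035.0 m

1035.0 m


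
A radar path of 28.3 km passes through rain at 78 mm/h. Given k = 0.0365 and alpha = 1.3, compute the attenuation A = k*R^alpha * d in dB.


gamma = 0.0365 * 78^1.3 = 10.520003 dB/km
A = 10.520003 * 28.3 = 297.72 dB

297.72 dB


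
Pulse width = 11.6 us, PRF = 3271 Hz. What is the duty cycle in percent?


DC = 11.6e-6 * 3271 * 100 = 3.79%

3.79%


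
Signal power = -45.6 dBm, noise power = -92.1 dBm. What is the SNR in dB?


SNR = -45.6 - (-92.1) = 46.5 dB

46.5 dB


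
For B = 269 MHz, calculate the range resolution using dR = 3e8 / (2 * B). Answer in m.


dR = 3e8 / (2 * 269000000.0) = 0.56 m

0.56 m


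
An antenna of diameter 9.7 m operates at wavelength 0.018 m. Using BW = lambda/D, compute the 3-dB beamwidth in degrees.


BW_rad = 0.018 / 9.7 = 0.001856
BW_deg = 0.11 degrees

0.11 degrees


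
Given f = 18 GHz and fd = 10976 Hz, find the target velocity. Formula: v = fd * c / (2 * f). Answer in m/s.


v = 10976 * 3e8 / (2 * 18000000000.0) = 91.5 m/s

91.5 m/s


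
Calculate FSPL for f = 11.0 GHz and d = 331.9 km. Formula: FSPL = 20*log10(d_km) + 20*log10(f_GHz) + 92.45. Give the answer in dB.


20*log10(331.9) = 50.42
20*log10(11.0) = 20.83
FSPL = 163.7 dB

163.7 dB


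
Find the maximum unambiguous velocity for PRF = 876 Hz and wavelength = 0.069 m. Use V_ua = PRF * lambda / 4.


V_ua = 876 * 0.069 / 4 = 15.1 m/s

15.1 m/s


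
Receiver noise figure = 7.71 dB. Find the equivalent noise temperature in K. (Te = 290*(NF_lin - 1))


NF_lin = 10^(7.71/10) = 5.902011
Te = 290 * (5.902011 - 1) = 1421.6 K

1421.6 K


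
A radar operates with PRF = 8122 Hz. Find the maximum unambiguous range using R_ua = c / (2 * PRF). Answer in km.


R_ua = 3e8 / (2 * 8122) = 18468.4 m = 18.5 km

18.5 km


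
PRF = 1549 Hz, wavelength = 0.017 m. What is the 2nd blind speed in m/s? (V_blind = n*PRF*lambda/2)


V_blind = 2 * 1549 * 0.017 / 2 = 26.3 m/s

26.3 m/s


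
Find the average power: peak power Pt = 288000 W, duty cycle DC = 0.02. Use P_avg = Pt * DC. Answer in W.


P_avg = 288000 * 0.02 = 5760.0 W

5760.0 W


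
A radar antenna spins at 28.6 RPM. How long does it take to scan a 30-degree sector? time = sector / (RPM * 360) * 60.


t = 30 / (28.6 * 360) * 60 = 0.17 s

0.17 s


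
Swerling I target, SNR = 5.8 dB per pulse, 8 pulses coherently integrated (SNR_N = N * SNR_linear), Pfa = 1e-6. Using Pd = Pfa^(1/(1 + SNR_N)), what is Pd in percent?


SNR_lin = 10^(5.8/10) = 3.80189
SNR_N = 8 * 3.80189 = 30.41512
1/(1 + SNR_N) = 1/31.41512 = 0.0318318
Pd = (1e-6)^0.0318318 = 0.64418
Pd = 64.4%

64.4%


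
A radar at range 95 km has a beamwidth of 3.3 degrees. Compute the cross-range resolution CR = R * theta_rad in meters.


BW_rad = 0.057595865
CR = 95000 * 0.057595865 = 5471.6 m

5471.6 m


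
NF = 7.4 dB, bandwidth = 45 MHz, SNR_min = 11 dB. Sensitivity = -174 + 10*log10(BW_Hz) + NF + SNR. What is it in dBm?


10*log10(45000000.0) = 76.53
S = -174 + 76.53 + 7.4 + 11 = -79.1 dBm

-79.1 dBm


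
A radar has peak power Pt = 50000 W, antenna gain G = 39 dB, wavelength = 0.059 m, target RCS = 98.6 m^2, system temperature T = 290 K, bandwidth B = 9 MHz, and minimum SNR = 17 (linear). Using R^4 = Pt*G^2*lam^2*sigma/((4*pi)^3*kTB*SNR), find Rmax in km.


G_lin = 10^(39/10) = 7943.282347
R^4 = 50000 * 7943.282347^2 * 0.059^2 * 98.6 / ((4*pi)^3 * 1.38e-23 * 290 * 9000000.0 * 17)
R^4 = 8.91154e20 m^4
R_max = (8.91154e20)^(1/4) = 172777.9 m = 172.8 km

172.8 km


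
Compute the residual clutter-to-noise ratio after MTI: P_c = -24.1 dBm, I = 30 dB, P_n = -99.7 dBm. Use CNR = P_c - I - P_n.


CNR = -24.1 - 30 - (-99.7) = 45.6 dB

45.6 dB


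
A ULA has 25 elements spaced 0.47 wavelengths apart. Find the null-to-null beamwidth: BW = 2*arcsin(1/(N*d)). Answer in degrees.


1/(N*d) = 1/(25*0.47) = 0.085106
BW = 2*arcsin(0.085106) = 9.8 degrees

9.8 degrees


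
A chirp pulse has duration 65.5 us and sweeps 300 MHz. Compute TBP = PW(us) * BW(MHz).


TBP = 65.5 * 300 = 19650.0

19650.0


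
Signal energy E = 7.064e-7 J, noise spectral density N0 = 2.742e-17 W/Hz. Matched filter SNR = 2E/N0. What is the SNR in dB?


SNR_lin = 2 * 7.064e-7 / 2.742e-17 = 5.152e10
SNR_dB = 10*log10(5.152e10) = 107.1 dB

107.1 dB


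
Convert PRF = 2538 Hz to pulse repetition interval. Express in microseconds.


PRI = 1/2538 = 0.000394011 s = 394.0 us

394.0 us


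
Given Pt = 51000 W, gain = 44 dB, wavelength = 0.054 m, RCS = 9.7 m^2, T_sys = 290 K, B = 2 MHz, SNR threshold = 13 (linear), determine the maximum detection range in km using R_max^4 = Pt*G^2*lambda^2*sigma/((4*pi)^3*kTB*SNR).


G_lin = 10^(44/10) = 25118.864315
R^4 = 51000 * 25118.864315^2 * 0.054^2 * 9.7 / ((4*pi)^3 * 1.38e-23 * 290 * 2000000.0 * 13)
R^4 = 4.40808e21 m^4
R_max = (4.40808e21)^(1/4) = 257669.1 m = 257.7 km

257.7 km


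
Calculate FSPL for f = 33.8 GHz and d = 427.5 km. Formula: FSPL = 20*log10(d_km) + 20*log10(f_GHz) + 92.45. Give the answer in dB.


20*log10(427.5) = 52.62
20*log10(33.8) = 30.58
FSPL = 175.6 dB

175.6 dB


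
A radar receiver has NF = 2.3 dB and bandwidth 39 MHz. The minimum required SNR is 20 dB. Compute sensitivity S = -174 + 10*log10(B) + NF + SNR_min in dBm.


10*log10(39000000.0) = 75.91
S = -174 + 75.91 + 2.3 + 20 = -75.8 dBm

-75.8 dBm


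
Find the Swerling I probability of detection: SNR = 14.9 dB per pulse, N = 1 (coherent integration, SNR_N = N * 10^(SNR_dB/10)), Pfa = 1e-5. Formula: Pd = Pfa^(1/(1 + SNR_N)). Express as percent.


SNR_lin = 10^(14.9/10) = 30.90295
SNR_N = 1 * 30.90295 = 30.90295
1/(1 + SNR_N) = 1/31.90295 = 0.0313451
Pd = (1e-5)^0.0313451 = 0.69707
Pd = 69.7%

69.7%


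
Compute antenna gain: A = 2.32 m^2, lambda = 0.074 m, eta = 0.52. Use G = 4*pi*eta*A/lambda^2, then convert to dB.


G_linear = 4*pi*0.52*2.32/0.074^2 = 2768.46
G_dB = 10*log10(2768.46) = 34.4 dB

34.4 dB


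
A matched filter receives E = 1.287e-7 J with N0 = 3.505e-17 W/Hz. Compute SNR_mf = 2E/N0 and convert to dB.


SNR_lin = 2 * 1.287e-7 / 3.505e-17 = 7.344e9
SNR_dB = 10*log10(7.344e9) = 98.7 dB

98.7 dB


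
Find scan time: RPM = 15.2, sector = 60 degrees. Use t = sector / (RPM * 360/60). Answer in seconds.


t = 60 / (15.2 * 360) * 60 = 0.66 s

0.66 s


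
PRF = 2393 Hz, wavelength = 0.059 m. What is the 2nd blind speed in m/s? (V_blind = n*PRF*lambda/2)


V_blind = 2 * 2393 * 0.059 / 2 = 141.2 m/s

141.2 m/s


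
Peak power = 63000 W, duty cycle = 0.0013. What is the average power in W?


P_avg = 63000 * 0.0013 = 81.9 W

81.9 W


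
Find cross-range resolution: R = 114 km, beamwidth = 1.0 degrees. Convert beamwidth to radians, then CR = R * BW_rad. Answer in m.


BW_rad = 0.017453293
CR = 114000 * 0.017453293 = 1989.7 m

1989.7 m


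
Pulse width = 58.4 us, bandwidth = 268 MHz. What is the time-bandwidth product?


TBP = 58.4 * 268 = 15651.2

15651.2


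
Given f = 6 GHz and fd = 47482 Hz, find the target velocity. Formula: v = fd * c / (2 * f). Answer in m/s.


v = 47482 * 3e8 / (2 * 6000000000.0) = 1187.1 m/s

1187.1 m/s


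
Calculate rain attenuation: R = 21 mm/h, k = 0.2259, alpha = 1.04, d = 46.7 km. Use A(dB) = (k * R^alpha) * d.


gamma = 0.2259 * 21^1.04 = 5.358266 dB/km
A = 5.358266 * 46.7 = 250.23 dB

250.23 dB


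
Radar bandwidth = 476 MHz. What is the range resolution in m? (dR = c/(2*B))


dR = 3e8 / (2 * 476000000.0) = 0.32 m

0.32 m


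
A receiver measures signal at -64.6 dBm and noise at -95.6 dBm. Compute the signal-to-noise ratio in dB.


SNR = -64.6 - (-95.6) = 31.0 dB

31.0 dB


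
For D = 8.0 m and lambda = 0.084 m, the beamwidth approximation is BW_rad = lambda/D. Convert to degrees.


BW_rad = 0.084 / 8.0 = 0.0105
BW_deg = 0.6 degrees

0.6 degrees


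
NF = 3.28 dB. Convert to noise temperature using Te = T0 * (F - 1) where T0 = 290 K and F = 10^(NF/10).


NF_lin = 10^(3.28/10) = 2.128139
Te = 290 * (2.128139 - 1) = 327.2 K

327.2 K


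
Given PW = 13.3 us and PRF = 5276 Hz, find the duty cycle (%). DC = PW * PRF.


DC = 13.3e-6 * 5276 * 100 = 7.02%

7.02%


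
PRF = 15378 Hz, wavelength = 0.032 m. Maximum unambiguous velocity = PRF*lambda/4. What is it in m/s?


V_ua = 15378 * 0.032 / 4 = 123.0 m/s

123.0 m/s


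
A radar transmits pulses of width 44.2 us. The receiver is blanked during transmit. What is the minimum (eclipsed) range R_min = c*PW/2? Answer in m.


R_min = 3e8 * 44.2e-6 / 2 = 6630.0 m

6630.0 m


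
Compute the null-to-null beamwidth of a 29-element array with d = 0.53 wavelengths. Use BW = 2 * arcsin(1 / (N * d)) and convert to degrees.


1/(N*d) = 1/(29*0.53) = 0.065062
BW = 2*arcsin(0.065062) = 7.5 degrees

7.5 degrees


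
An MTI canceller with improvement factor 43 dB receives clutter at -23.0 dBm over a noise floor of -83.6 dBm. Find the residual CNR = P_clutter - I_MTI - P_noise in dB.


CNR = -23.0 - 43 - (-83.6) = 17.6 dB

17.6 dB


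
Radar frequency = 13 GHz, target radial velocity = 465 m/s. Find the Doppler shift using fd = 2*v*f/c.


fd = 2 * 465 * 13000000000.0 / 3e8 = 40300.0 Hz

40300.0 Hz


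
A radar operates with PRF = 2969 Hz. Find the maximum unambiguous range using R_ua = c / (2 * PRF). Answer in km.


R_ua = 3e8 / (2 * 2969) = 50522.1 m = 50.5 km

50.5 km


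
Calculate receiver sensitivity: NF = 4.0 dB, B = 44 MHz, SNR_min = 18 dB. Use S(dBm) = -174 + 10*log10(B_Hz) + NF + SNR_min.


10*log10(44000000.0) = 76.43
S = -174 + 76.43 + 4.0 + 18 = -75.6 dBm

-75.6 dBm


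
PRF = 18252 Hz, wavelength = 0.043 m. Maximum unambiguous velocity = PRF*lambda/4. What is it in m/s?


V_ua = 18252 * 0.043 / 4 = 196.2 m/s

196.2 m/s


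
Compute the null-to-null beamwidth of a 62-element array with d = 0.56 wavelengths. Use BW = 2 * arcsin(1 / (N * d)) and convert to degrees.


1/(N*d) = 1/(62*0.56) = 0.028802
BW = 2*arcsin(0.028802) = 3.3 degrees

3.3 degrees


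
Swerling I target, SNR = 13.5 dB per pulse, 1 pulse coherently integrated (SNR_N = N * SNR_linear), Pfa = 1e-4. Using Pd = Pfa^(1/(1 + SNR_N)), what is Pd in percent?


SNR_lin = 10^(13.5/10) = 22.38721
SNR_N = 1 * 22.38721 = 22.38721
1/(1 + SNR_N) = 1/23.38721 = 0.0427584
Pd = (1e-4)^0.0427584 = 0.67448
Pd = 67.4%

67.4%


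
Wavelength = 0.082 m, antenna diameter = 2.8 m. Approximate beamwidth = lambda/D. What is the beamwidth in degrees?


BW_rad = 0.082 / 2.8 = 0.029286
BW_deg = 1.68 degrees

1.68 degrees


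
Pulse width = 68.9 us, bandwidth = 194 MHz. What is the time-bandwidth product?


TBP = 68.9 * 194 = 13366.6

13366.6


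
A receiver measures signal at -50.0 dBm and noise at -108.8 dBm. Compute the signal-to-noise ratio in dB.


SNR = -50.0 - (-108.8) = 58.8 dB

58.8 dB


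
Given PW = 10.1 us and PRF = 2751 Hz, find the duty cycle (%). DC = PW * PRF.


DC = 10.1e-6 * 2751 * 100 = 2.78%

2.78%


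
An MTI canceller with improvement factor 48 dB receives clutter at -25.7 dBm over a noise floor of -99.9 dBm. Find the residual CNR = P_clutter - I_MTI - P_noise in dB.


CNR = -25.7 - 48 - (-99.9) = 26.2 dB

26.2 dB


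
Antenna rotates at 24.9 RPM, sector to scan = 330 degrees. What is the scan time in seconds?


t = 330 / (24.9 * 360) * 60 = 2.21 s

2.21 s


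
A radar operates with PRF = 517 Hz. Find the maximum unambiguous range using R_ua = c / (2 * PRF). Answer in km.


R_ua = 3e8 / (2 * 517) = 290135.4 m = 290.1 km

290.1 km


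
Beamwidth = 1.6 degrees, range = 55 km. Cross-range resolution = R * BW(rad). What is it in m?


BW_rad = 0.027925268
CR = 55000 * 0.027925268 = 1535.9 m

1535.9 m


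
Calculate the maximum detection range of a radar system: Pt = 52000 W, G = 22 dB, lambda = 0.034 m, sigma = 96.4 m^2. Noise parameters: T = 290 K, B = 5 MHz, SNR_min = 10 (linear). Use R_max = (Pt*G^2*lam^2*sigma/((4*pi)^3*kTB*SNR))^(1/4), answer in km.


G_lin = 10^(22/10) = 158.489319
R^4 = 52000 * 158.489319^2 * 0.034^2 * 96.4 / ((4*pi)^3 * 1.38e-23 * 290 * 5000000.0 * 10)
R^4 = 3.66574e17 m^4
R_max = (3.66574e17)^(1/4) = 24606.0 m = 24.6 km

24.6 km


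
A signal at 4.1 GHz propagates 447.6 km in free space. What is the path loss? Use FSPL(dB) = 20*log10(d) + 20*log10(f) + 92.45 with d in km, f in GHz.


20*log10(447.6) = 53.02
20*log10(4.1) = 12.26
FSPL = 157.7 dB

157.7 dB


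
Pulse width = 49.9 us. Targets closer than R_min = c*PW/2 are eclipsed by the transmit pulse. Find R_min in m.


R_min = 3e8 * 49.9e-6 / 2 = 7485.0 m

7485.0 m


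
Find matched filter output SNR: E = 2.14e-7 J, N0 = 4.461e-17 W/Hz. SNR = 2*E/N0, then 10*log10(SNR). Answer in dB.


SNR_lin = 2 * 2.14e-7 / 4.461e-17 = 9.594e9
SNR_dB = 10*log10(9.594e9) = 99.8 dB

99.8 dB
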